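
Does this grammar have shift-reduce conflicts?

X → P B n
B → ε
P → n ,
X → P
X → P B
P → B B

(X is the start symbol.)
Yes — I0: [B → .] vs [P → . n ,]; I6: [X → P B .] vs [X → P B . n]

A shift-reduce conflict occurs when an LR(0) state has both:
  - a complete (reduce) item [A → α .] (dot at the end), and
  - a shift item [B → β . c γ] (dot before a terminal).

Augment with X' → X and build the canonical LR(0) collection (I0 = CLOSURE({[X' → . X]}), then GOTO on every symbol after a dot until no new states appear). It has 9 states:
  I0: { [B → .], [P → . B B], [P → . n ,], [X → . P B n], [X → . P B], [X → . P], [X' → . X] }  — shift, reduce
  I1: { [B → .], [P → B . B] }  — reduce
  I2: { [B → .], [X → P . B n], [X → P . B], [X → P .] }  — 2 reduces
  I3: { [X' → X .] }  — accept
  I4: { [P → n . ,] }  — shift
  I5: { [P → n , .] }  — reduce
  I6: { [X → P B . n], [X → P B .] }  — shift, reduce
  I7: { [X → P B n .] }  — reduce
  I8: { [P → B B .] }  — reduce

I0 contains reduce item [B → .] and shift item [P → . n ,] — shift-reduce conflict.
I6 contains reduce item [X → P B .] and shift item [X → P B . n] — shift-reduce conflict.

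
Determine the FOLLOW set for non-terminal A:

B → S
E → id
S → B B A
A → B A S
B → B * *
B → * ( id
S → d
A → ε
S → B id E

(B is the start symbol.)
{ $, '*', 'd', 'id' }

To compute FOLLOW(A), find every occurrence of A on a right-hand side N → α A β: add FIRST(β) \ {ε}, and if β is empty or nullable also add FOLLOW(N). Iterate to a fixed point.

In S → B B A: A is at the end, add FOLLOW(S)
In A → B A S: A is followed by S, add FIRST(S) \ {ε} = { '*', 'd' }

The FOLLOW sets referred to above (computed the same way, to a fixed point):
  FOLLOW(S) = { $, '*', 'd', 'id' }

Taking the union: FOLLOW(A) = { $, '*', 'd', 'id' }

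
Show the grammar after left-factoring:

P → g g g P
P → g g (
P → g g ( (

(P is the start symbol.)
P → g g P'
P' → g P
P' → ( P''
P'' → ε
P'' → (

Left-factoring transforms A → αβ₁ | αβ₂ into A → αA' and A' → β₁ | β₂
(α is the longest common prefix among the alternatives). Repeat until
no nonterminal has two alternatives with a common prefix.

Round 1: P has alternatives sharing prefix 'g g'. Introduce P': P → g g P'
  Add: P' → g P
  Add: P' → (
  Add: P' → ( (

Round 2: P' has alternatives sharing prefix '('. Introduce P'': P' → ( P''
  Add: P'' → ε
  Add: P'' → (

No remaining common prefixes — done.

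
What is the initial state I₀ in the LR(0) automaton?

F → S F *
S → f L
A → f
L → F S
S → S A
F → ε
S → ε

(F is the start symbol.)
First, augment the grammar with F' → F
I₀ = CLOSURE({ [F' → . F] }):
  [F' → . F] has the dot before F: add [F → . S F *], [F → .]
  [F → . S F *] has the dot before S: add [S → . f L], [S → . S A], [S → .]
No further items can be added.

I₀ = { [F → . S F *], [F → .], [F' → . F], [S → . S A], [S → . f L], [S → .] }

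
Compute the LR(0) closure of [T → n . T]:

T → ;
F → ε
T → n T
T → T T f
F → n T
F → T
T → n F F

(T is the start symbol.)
To compute CLOSURE, for each item [A → α.Bβ] where B is a non-terminal, add [B → .γ] for all productions B → γ; repeat for the newly added items until nothing changes.

Start with: [T → n . T]
  [T → n . T] has the dot before T: add [T → . ;], [T → . n T], [T → . T T f], [T → . n F F]
No further items can be added.

CLOSURE = { [T → . ;], [T → . T T f], [T → . n F F], [T → . n T], [T → n . T] }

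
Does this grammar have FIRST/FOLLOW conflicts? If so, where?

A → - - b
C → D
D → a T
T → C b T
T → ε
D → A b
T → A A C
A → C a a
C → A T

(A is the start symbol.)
Nullable non-terminals: T.
FIRST sets used below: FIRST(C) = { '-', 'a' }, FIRST(A) = { '-', 'a' }

T: nullable alternative(s) T → ε; FOLLOW(T) = { 'a', 'b' }
  T → C b T: FIRST \ {ε} = { '-', 'a' } — overlaps FOLLOW(T) on { 'a' }: CONFLICT
  T → ε: FIRST \ {ε} = { } — this is the only nullable alternative, skip
  T → A A C: FIRST \ {ε} = { '-', 'a' } — overlaps FOLLOW(T) on { 'a' }: CONFLICT

A, C, D have no nullable alternative, so no FIRST/FOLLOW check is needed there.

So the grammar has 2 FIRST/FOLLOW conflicts (marked CONFLICT above).

Answer: Yes. T → C b T with FOLLOW(T) on { 'a' }; T → A A C with FOLLOW(T) on { 'a' }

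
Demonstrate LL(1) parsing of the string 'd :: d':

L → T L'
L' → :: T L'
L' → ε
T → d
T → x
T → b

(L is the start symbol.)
LL(1) parsing maintains a stack (initially the start symbol over $) and the input. At each step: if the stack top is a terminal, match it against the current input token; if it is a non-terminal N, replace it with the RHS of M[N, lookahead] (the unique production whose predict set contains the lookahead).

Stack is shown with the top on the left.

Stack      Input     Action
---------------------------
L $        d :: d $  output L → T L'
T L' $     d :: d $  output T → d
d L' $     d :: d $  match 'd'
L' $       :: d $    output L' → :: T L'
:: T L' $  :: d $    match '::'
T L' $     d $       output T → d
d L' $     d $       match 'd'
L' $       $         output L' → ε
$          $         accept

The string is accepted.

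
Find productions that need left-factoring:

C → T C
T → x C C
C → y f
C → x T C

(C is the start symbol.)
Left-factoring is needed when two productions for the same non-terminal
share a common prefix on the right-hand side.

Productions for C:
  C → T C
  C → y f
  C → x T C

No common prefixes found.

Answer: No, left-factoring is not needed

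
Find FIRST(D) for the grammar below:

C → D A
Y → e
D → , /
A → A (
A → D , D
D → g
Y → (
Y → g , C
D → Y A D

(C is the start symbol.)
To compute FIRST(D), examine every production with D on the left-hand side, reading each right-hand side left to right until a non-nullable symbol is reached.

FIRST sets of the other non-terminals involved (by the same procedure, iterated to a fixed point):
  FIRST(Y) = { '(', 'e', 'g' }

From D → , /:
  - ',' is a terminal: add ',' and stop
From D → g:
  - g is a terminal: add 'g' and stop
From D → Y A D:
  - Y is a non-terminal: add FIRST(Y) \ {ε} = { '(', 'e', 'g' }
    Y is not nullable, so stop

Collecting: FIRST(D) = { '(', ',', 'e', 'g' }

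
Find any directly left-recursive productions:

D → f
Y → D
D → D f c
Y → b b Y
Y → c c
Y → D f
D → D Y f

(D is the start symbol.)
Yes, D is left-recursive

Direct left recursion occurs when N → N α for some non-terminal N (the right-hand side begins with the left-hand side itself).

D → f: starts with f
Y → D: starts with D
D → D f c: LEFT RECURSIVE (starts with D)
Y → b b Y: starts with b
Y → c c: starts with c
Y → D f: starts with D
D → D Y f: LEFT RECURSIVE (starts with D)

The grammar has direct left recursion on: D.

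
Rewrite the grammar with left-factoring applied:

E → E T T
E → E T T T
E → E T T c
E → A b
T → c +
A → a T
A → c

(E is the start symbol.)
Left-factoring transforms A → αβ₁ | αβ₂ into A → αA' and A' → β₁ | β₂
(α is the longest common prefix among the alternatives). Repeat until
no nonterminal has two alternatives with a common prefix.

Round 1: E has alternatives sharing prefix 'E T T'. Introduce E': E → E T T E'
  Add: E' → ε
  Add: E' → T
  Add: E' → c

No remaining common prefixes — done.

Resulting grammar:
E → E T T E'
E' → ε
E' → T
E' → c
E → A b
T → c +
A → a T
A → c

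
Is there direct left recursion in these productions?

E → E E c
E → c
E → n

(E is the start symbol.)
Yes, E is left-recursive

E → E E c: LEFT RECURSIVE (starts with E)
E → c: starts with c
E → n: starts with n

The grammar has direct left recursion on: E.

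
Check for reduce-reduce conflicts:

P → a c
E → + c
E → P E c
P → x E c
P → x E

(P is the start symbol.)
Augment with P' → P and build the canonical LR(0) collection (I0 = CLOSURE({[P' → . P]}), then GOTO on every symbol after a dot until no new states appear). It has 12 states:
  I0: { [P → . a c], [P → . x E c], [P → . x E], [P' → . P] }  — shift
  I1: { [P' → P .] }  — accept
  I2: { [P → a . c] }  — shift
  I3: { [E → . + c], [E → . P E c], [P → . a c], [P → . x E c], [P → . x E], [P → x . E c], [P → x . E] }  — shift
  I4: { [E → + . c] }  — shift
  I5: { [P → x E . c], [P → x E .] }  — shift, reduce
  I6: { [E → . + c], [E → . P E c], [E → P . E c], [P → . a c], [P → . x E c], [P → . x E] }  — shift
  I7: { [E → P E . c] }  — shift
  I8: { [E → P E c .] }  — reduce
  I9: { [P → x E c .] }  — reduce
  I10: { [E → + c .] }  — reduce
  I11: { [P → a c .] }  — reduce

No state contains more than one complete item.

Answer: No reduce-reduce conflicts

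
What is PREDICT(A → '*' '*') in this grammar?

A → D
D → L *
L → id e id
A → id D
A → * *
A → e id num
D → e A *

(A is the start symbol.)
{ '*' }

PREDICT(A → '*' '*') = (FIRST(RHS) \ {ε}) ∪ (FOLLOW(A) if ε ∈ FIRST(RHS), i.e. RHS ⇒* ε)
FIRST('*' '*') = { '*' }
ε ∉ FIRST('*' '*'), so FOLLOW(A) is not added.
PREDICT(A → '*' '*') = { '*' }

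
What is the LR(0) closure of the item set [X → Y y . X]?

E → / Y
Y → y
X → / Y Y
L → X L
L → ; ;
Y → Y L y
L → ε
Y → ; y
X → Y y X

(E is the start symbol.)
{ [X → . / Y Y], [X → . Y y X], [X → Y y . X], [Y → . ; y], [Y → . Y L y], [Y → . y] }

To compute CLOSURE, for each item [A → α.Bβ] where B is a non-terminal, add [B → .γ] for all productions B → γ; repeat for the newly added items until nothing changes.

Start with: [X → Y y . X]
  [X → Y y . X] has the dot before X: add [X → . / Y Y], [X → . Y y X]
  [X → . Y y X] has the dot before Y: add [Y → . y], [Y → . Y L y], [Y → . ; y]
No further items can be added.

CLOSURE = { [X → . / Y Y], [X → . Y y X], [X → Y y . X], [Y → . ; y], [Y → . Y L y], [Y → . y] }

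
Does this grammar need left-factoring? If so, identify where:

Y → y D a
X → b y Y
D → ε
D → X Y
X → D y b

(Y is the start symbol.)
Left-factoring is needed when two productions for the same non-terminal
share a common prefix on the right-hand side.

Productions for X:
  X → b y Y
  X → D y b
Productions for D:
  D → ε
  D → X Y

No common prefixes found.

Answer: No, left-factoring is not needed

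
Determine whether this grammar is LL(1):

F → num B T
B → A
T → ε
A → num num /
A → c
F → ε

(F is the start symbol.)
Yes, the grammar is LL(1).

Relevant sets:
  FOLLOW(F) = { $ }

For F:
  PREDICT(F → num B T) = { 'num' }
  PREDICT(F → ε) = { $ }
For A:
  PREDICT(A → num num '/') = { 'num' }
  PREDICT(A → c) = { 'c' }
B, T have a single production, so nothing to check there.

All predict sets are disjoint. The grammar IS LL(1).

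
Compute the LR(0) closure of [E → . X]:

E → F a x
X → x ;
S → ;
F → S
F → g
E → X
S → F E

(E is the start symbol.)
To compute CLOSURE, for each item [A → α.Bβ] where B is a non-terminal, add [B → .γ] for all productions B → γ; repeat for the newly added items until nothing changes.

Start with: [E → . X]
  [E → . X] has the dot before X: add [X → . x ;]
No further items can be added.

CLOSURE = { [E → . X], [X → . x ;] }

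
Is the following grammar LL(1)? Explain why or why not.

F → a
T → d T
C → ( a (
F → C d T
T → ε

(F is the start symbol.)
Yes, the grammar is LL(1).

A grammar is LL(1) if for each non-terminal N with multiple productions, the predict sets of those productions are pairwise disjoint, where PREDICT(N → α) = (FIRST(α) \ {ε}) ∪ (FOLLOW(N) if α ⇒* ε).

Relevant sets:
  FIRST(C) = { '(' }
  FOLLOW(T) = { $ }

For F:
  PREDICT(F → a) = { 'a' }
  PREDICT(F → C d T) = { '(' }
For T:
  PREDICT(T → d T) = { 'd' }
  PREDICT(T → ε) = { $ }
C has a single production, so nothing to check there.

All predict sets are disjoint. The grammar IS LL(1).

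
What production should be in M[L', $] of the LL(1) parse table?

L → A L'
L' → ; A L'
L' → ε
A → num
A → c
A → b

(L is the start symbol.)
L' → ε

To find M[L', $], we find productions for L' where $ is in the predict set (PREDICT(N → α) = (FIRST(α) \ {ε}) ∪ (FOLLOW(N) if α ⇒* ε)).

Relevant sets:
  FOLLOW(L') = { $ }

L' → ; A L': PREDICT = { ';' }
L' → ε: PREDICT = { $ }
  $ is in predict set, so this production goes in M[L', $]

M[L', $] = L' → ε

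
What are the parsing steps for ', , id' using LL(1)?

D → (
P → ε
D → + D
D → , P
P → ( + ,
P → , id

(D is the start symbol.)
LL(1) parsing maintains a stack (initially the start symbol over $) and the input. At each step: if the stack top is a terminal, match it against the current input token; if it is a non-terminal N, replace it with the RHS of M[N, lookahead] (the unique production whose predict set contains the lookahead).

Stack is shown with the top on the left.

Stack   Input     Action
------------------------
D $     , , id $  output D → , P
, P $   , , id $  match ','
P $     , id $    output P → , id
, id $  , id $    match ','
id $    id $      match 'id'
$       $         accept

The string is accepted.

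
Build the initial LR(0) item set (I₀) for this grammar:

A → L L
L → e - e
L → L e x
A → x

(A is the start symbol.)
{ [A → . L L], [A → . x], [A' → . A], [L → . L e x], [L → . e - e] }

First, augment the grammar with A' → A
I₀ = CLOSURE({ [A' → . A] }):
  [A' → . A] has the dot before A: add [A → . L L], [A → . x]
  [A → . L L] has the dot before L: add [L → . e - e], [L → . L e x]
No further items can be added.

I₀ = { [A → . L L], [A → . x], [A' → . A], [L → . L e x], [L → . e - e] }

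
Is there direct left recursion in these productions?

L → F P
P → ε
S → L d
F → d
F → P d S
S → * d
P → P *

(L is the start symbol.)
Direct left recursion occurs when N → N α for some non-terminal N (the right-hand side begins with the left-hand side itself).

L → F P: starts with F
P → ε: starts with ε
S → L d: starts with L
F → d: starts with d
F → P d S: starts with P
S → * d: starts with '*'
P → P *: LEFT RECURSIVE (starts with P)

The grammar has direct left recursion on: P.

Answer: Yes, P is left-recursive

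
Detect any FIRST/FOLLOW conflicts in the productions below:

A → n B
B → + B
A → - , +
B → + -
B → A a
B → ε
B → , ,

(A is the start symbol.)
No FIRST/FOLLOW conflicts.

Nullable non-terminals: B.
FIRST sets used below: FIRST(A) = { '-', 'n' }

B: nullable alternative(s) B → ε; FOLLOW(B) = { $, 'a' }
  B → + B: FIRST \ {ε} = { '+' } — disjoint from FOLLOW(B)
  B → + -: FIRST \ {ε} = { '+' } — disjoint from FOLLOW(B)
  B → A a: FIRST \ {ε} = { '-', 'n' } — disjoint from FOLLOW(B)
  B → ε: FIRST \ {ε} = { } — this is the only nullable alternative, skip
  B → , ,: FIRST \ {ε} = { ',' } — disjoint from FOLLOW(B)

A has no nullable alternative, so no FIRST/FOLLOW check is needed there.

No FIRST/FOLLOW conflicts found.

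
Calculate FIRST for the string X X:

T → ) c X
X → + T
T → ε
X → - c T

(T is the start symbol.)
FIRST sets of the non-terminals involved (from the grammar, by fixed-point iteration):
  FIRST(X) = { '+', '-' }

To compute FIRST(X X), process the symbols left to right:
Symbol X is a non-terminal. Add FIRST(X) \ {ε} = { '+', '-' }
X is not nullable (ε ∉ FIRST(X)), so stop here.
FIRST(X X) = { '+', '-' }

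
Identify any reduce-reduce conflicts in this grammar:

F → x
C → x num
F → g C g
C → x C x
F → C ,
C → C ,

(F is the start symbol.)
A reduce-reduce conflict occurs when an LR(0) state has two complete items [A → α .] and [B → β .] — both call for a reduction, and with no lookahead the parser cannot choose between them.

Augment with F' → F and build the canonical LR(0) collection (I0 = CLOSURE({[F' → . F]}), then GOTO on every symbol after a dot until no new states appear). It has 13 states:
  I0: { [C → . C ,], [C → . x C x], [C → . x num], [F → . C ,], [F → . g C g], [F → . x], [F' → . F] }  — shift
  I1: { [C → C . ,], [F → C . ,] }  — shift
  I2: { [F' → F .] }  — accept
  I3: { [C → . C ,], [C → . x C x], [C → . x num], [F → g . C g] }  — shift
  I4: { [C → . C ,], [C → . x C x], [C → . x num], [C → x . C x], [C → x . num], [F → x .] }  — shift, reduce
  I5: { [C → C . ,], [C → x C . x] }  — shift
  I6: { [C → x num .] }  — reduce
  I7: { [C → . C ,], [C → . x C x], [C → . x num], [C → x . C x], [C → x . num] }  — shift
  I8: { [C → C , .] }  — reduce
  I9: { [C → x C x .] }  — reduce
  I10: { [C → C . ,], [F → g C . g] }  — shift
  I11: { [F → g C g .] }  — reduce
  I12: { [C → C , .], [F → C , .] }  — 2 reduces

I12 contains complete items [C → C , .], [F → C , .] — reduce-reduce conflict.

Answer: Yes — I12: [C → C , .] vs [F → C , .]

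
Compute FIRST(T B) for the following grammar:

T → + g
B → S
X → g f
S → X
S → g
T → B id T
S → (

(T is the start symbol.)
FIRST sets of the non-terminals involved (from the grammar, by fixed-point iteration):
  FIRST(T) = { '(', '+', 'g' }

To compute FIRST(T B), process the symbols left to right:
Symbol T is a non-terminal. Add FIRST(T) \ {ε} = { '(', '+', 'g' }
T is not nullable (ε ∉ FIRST(T)), so stop here.
FIRST(T B) = { '(', '+', 'g' }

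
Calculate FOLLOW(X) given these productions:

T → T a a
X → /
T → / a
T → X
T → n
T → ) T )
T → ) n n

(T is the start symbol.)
{ $, ')', 'a' }

To compute FOLLOW(X), find every occurrence of X on a right-hand side N → α X β: add FIRST(β) \ {ε}, and if β is empty or nullable also add FOLLOW(N). Iterate to a fixed point.

In T → X: X is at the end, add FOLLOW(T)

The FOLLOW sets referred to above (computed the same way, to a fixed point):
  FOLLOW(T) = { $, ')', 'a' }

Taking the union: FOLLOW(X) = { $, ')', 'a' }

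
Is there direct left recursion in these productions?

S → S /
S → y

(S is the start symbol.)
S → S /: LEFT RECURSIVE (starts with S)
S → y: starts with y

The grammar has direct left recursion on: S.

Answer: Yes, S is left-recursive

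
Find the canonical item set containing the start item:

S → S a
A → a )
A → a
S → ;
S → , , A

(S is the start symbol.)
{ [S → . , , A], [S → . ;], [S → . S a], [S' → . S] }

First, augment the grammar with S' → S
I₀ = CLOSURE({ [S' → . S] }):
  [S' → . S] has the dot before S: add [S → . S a], [S → . ;], [S → . , , A]
No further items can be added.

I₀ = { [S → . , , A], [S → . ;], [S → . S a], [S' → . S] }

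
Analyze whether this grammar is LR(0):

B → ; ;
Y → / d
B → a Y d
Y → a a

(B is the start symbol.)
Yes, the grammar is LR(0)

Augment with B' → B and build the canonical LR(0) collection (I0 = CLOSURE({[B' → . B]}), then GOTO on every symbol after a dot until no new states appear). It has 11 states:
  I0: { [B → . ; ;], [B → . a Y d], [B' → . B] }  — shift
  I1: { [B → ; . ;] }  — shift
  I2: { [B' → B .] }  — accept
  I3: { [B → a . Y d], [Y → . / d], [Y → . a a] }  — shift
  I4: { [Y → / . d] }  — shift
  I5: { [B → a Y . d] }  — shift
  I6: { [Y → a . a] }  — shift
  I7: { [Y → a a .] }  — reduce
  I8: { [B → a Y d .] }  — reduce
  I9: { [Y → / d .] }  — reduce
  I10: { [B → ; ; .] }  — reduce

Every state is either a pure shift/goto state or contains exactly one complete item and nothing to shift — no conflicts. The grammar is LR(0).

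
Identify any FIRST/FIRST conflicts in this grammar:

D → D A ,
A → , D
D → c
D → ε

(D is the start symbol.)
FIRST sets of the non-terminals at (or reachable through a nullable prefix from) the front of some alternative:
  FIRST(D) = { ',', 'c', ε }
  FIRST(A) = { ',' }

Productions for D:
  D → D A ,: FIRST = { ',', 'c' }
  D → c: FIRST = { 'c' }
  D → ε: FIRST = { ε }
A has only one production, so no FIRST/FIRST conflict is possible there.

Conflict for D: D → D A , and D → c
  Overlap: { 'c' }

Answer: Yes. D → D A ',' / D → c on { 'c' }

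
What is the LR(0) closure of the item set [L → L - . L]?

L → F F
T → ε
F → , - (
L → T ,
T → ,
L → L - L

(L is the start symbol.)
Start with: [L → L - . L]
  [L → L - . L] has the dot before L: add [L → . F F], [L → . T ,], [L → . L - L]
  [L → . F F] has the dot before F: add [F → . , - (]
  [L → . T ,] has the dot before T: add [T → .], [T → . ,]
No further items can be added.

CLOSURE = { [F → . , - (], [L → . F F], [L → . L - L], [L → . T ,], [L → L - . L], [T → . ,], [T → .] }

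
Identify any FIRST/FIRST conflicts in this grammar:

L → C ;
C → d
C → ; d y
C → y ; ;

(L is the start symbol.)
No FIRST/FIRST conflicts.

Productions for C:
  C → d: FIRST = { 'd' }
  C → ; d y: FIRST = { ';' }
  C → y ; ;: FIRST = { 'y' }
L has only one production, so no FIRST/FIRST conflict is possible there.

All alternatives of each non-terminal have pairwise disjoint FIRST sets.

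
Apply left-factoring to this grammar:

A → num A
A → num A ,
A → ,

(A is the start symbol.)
Left-factoring transforms A → αβ₁ | αβ₂ into A → αA' and A' → β₁ | β₂
(α is the longest common prefix among the alternatives). Repeat until
no nonterminal has two alternatives with a common prefix.

Round 1: A has alternatives sharing prefix 'num A'. Introduce A': A → num A A'
  Add: A' → ε
  Add: A' → ,

No remaining common prefixes — done.

Resulting grammar:
A → num A A'
A' → ε
A' → ,
A → ,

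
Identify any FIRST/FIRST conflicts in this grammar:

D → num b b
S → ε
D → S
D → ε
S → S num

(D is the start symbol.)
Yes. D → num b b / D → S on { 'num' }; D → S / D → ε on { ε }

A FIRST/FIRST conflict occurs when two productions N → α and N → β for the same non-terminal have FIRST(α) ∩ FIRST(β) ≠ ∅ (with ε ∈ FIRST of a nullable right-hand side, so two nullable alternatives also conflict).

FIRST sets of the non-terminals at (or reachable through a nullable prefix from) the front of some alternative:
  FIRST(S) = { 'num', ε }

Productions for D:
  D → num b b: FIRST = { 'num' }
  D → S: FIRST = { 'num', ε }
  D → ε: FIRST = { ε }
Productions for S:
  S → ε: FIRST = { ε }
  S → S num: FIRST = { 'num' }

Conflict for D: D → num b b and D → S
  Overlap: { 'num' }
Conflict for D: D → S and D → ε
  Overlap: { ε }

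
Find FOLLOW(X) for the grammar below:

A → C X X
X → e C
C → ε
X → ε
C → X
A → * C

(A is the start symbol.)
In A → C X X: X is followed by X, add FIRST(X) \ {ε} = { 'e' }
  X is nullable, so also add FOLLOW(A)
In A → C X X: X is at the end, add FOLLOW(A)
In C → X: X is at the end, add FOLLOW(C)

The FOLLOW sets referred to above (computed the same way, to a fixed point):
  FOLLOW(A) = { $ }
  FOLLOW(C) = { $, 'e' }

Taking the union: FOLLOW(X) = { $, 'e' }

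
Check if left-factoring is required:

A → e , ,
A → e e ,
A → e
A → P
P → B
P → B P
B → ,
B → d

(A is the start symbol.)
Left-factoring is needed when two productions for the same non-terminal
share a common prefix on the right-hand side.

Productions for A:
  A → e , ,
  A → e e ,
  A → e
  A → P
Productions for P:
  P → B
  P → B P
Productions for B:
  B → ,
  B → d

Found common prefix 'e' in productions for A
Found common prefix 'B' in productions for P

Answer: Yes, A has productions with common prefix 'e'; P has productions with common prefix 'B'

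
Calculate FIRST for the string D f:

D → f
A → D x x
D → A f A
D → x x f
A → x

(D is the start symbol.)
{ 'f', 'x' }

FIRST sets of the non-terminals involved (from the grammar, by fixed-point iteration):
  FIRST(D) = { 'f', 'x' }

To compute FIRST(D f), process the symbols left to right:
Symbol D is a non-terminal. Add FIRST(D) \ {ε} = { 'f', 'x' }
D is not nullable (ε ∉ FIRST(D)), so stop here.
FIRST(D f) = { 'f', 'x' }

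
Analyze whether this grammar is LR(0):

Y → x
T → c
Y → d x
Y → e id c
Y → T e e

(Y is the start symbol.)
Yes, the grammar is LR(0)

A grammar is LR(0) if no state in the canonical LR(0) collection has:
  - both a shift item (dot before a terminal) and a complete item (shift-reduce conflict), or
  - two or more complete items (reduce-reduce conflict; the accept item [Y' → Y .] counts as a complete item here).

Augment with Y' → Y and build the canonical LR(0) collection (I0 = CLOSURE({[Y' → . Y]}), then GOTO on every symbol after a dot until no new states appear). It has 12 states:
  I0: { [T → . c], [Y → . T e e], [Y → . d x], [Y → . e id c], [Y → . x], [Y' → . Y] }  — shift
  I1: { [Y → T . e e] }  — shift
  I2: { [Y' → Y .] }  — accept
  I3: { [T → c .] }  — reduce
  I4: { [Y → d . x] }  — shift
  I5: { [Y → e . id c] }  — shift
  I6: { [Y → x .] }  — reduce
  I7: { [Y → e id . c] }  — shift
  I8: { [Y → e id c .] }  — reduce
  I9: { [Y → d x .] }  — reduce
  I10: { [Y → T e . e] }  — shift
  I11: { [Y → T e e .] }  — reduce

Every state is either a pure shift/goto state or contains exactly one complete item and nothing to shift — no conflicts. The grammar is LR(0).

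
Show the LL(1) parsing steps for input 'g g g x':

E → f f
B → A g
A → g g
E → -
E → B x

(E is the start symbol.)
Stack is shown with the top on the left.

Stack      Input      Action
----------------------------
E $        g g g x $  output E → B x
B x $      g g g x $  output B → A g
A g x $    g g g x $  output A → g g
g g g x $  g g g x $  match 'g'
g g x $    g g x $    match 'g'
g x $      g x $      match 'g'
x $        x $        match 'x'
$          $          accept

The string is accepted.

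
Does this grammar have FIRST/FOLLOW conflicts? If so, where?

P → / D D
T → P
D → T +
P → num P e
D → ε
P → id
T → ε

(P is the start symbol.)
Nullable non-terminals: D, T.
FIRST sets used below: FIRST(T) = { '/', 'id', 'num', ε }, FIRST(P) = { '/', 'id', 'num' }

D: nullable alternative(s) D → ε; FOLLOW(D) = { $, '+', '/', 'e', 'id', 'num' }
  D → T +: FIRST \ {ε} = { '+', '/', 'id', 'num' } — overlaps FOLLOW(D) on { '+', '/', 'id', 'num' }: CONFLICT
  D → ε: FIRST \ {ε} = { } — this is the only nullable alternative, skip

T: nullable alternative(s) T → ε; FOLLOW(T) = { '+' }
  T → P: FIRST \ {ε} = { '/', 'id', 'num' } — disjoint from FOLLOW(T)
  T → ε: FIRST \ {ε} = { } — this is the only nullable alternative, skip

P has no nullable alternative, so no FIRST/FOLLOW check is needed there.

So the grammar has 1 FIRST/FOLLOW conflict (marked CONFLICT above).

Answer: Yes. D → T '+' with FOLLOW(D) on { '+', '/', 'id', 'num' }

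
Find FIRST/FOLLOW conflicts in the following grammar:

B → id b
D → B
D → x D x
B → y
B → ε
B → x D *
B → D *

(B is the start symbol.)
Yes. B → x D '*' with FOLLOW(B) on { 'x' }; B → D '*' with FOLLOW(B) on { '*', 'x' }; D → x D x with FOLLOW(D) on { 'x' }

Nullable non-terminals: B, D.
FIRST sets used below: FIRST(D) = { '*', 'id', 'x', 'y', ε }, FIRST(B) = { '*', 'id', 'x', 'y', ε }

B: nullable alternative(s) B → ε; FOLLOW(B) = { $, '*', 'x' }
  B → id b: FIRST \ {ε} = { 'id' } — disjoint from FOLLOW(B)
  B → y: FIRST \ {ε} = { 'y' } — disjoint from FOLLOW(B)
  B → ε: FIRST \ {ε} = { } — this is the only nullable alternative, skip
  B → x D *: FIRST \ {ε} = { 'x' } — overlaps FOLLOW(B) on { 'x' }: CONFLICT
  B → D *: FIRST \ {ε} = { '*', 'id', 'x', 'y' } — overlaps FOLLOW(B) on { '*', 'x' }: CONFLICT

D: nullable alternative(s) D → B; FOLLOW(D) = { '*', 'x' }
  D → B: FIRST \ {ε} = { '*', 'id', 'x', 'y' } — this is the only nullable alternative, skip
  D → x D x: FIRST \ {ε} = { 'x' } — overlaps FOLLOW(D) on { 'x' }: CONFLICT

So the grammar has 3 FIRST/FOLLOW conflicts (marked CONFLICT above).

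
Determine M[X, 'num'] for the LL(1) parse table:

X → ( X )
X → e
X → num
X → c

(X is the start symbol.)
X → num

To find M[X, 'num'], we find productions for X where 'num' is in the predict set (PREDICT(N → α) = (FIRST(α) \ {ε}) ∪ (FOLLOW(N) if α ⇒* ε)).

X → ( X ): PREDICT = { '(' }
X → e: PREDICT = { 'e' }
X → num: PREDICT = { 'num' }
  'num' is in predict set, so this production goes in M[X, 'num']
X → c: PREDICT = { 'c' }

M[X, 'num'] = X → num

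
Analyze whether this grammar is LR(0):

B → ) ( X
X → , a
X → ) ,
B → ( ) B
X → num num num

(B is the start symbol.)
Yes, the grammar is LR(0)

Augment with B' → B and build the canonical LR(0) collection (I0 = CLOSURE({[B' → . B]}), then GOTO on every symbol after a dot until no new states appear). It has 15 states:
  I0: { [B → . ( ) B], [B → . ) ( X], [B' → . B] }  — shift
  I1: { [B → ( . ) B] }  — shift
  I2: { [B → ) . ( X] }  — shift
  I3: { [B' → B .] }  — accept
  I4: { [B → ) ( . X], [X → . ) ,], [X → . , a], [X → . num num num] }  — shift
  I5: { [X → ) . ,] }  — shift
  I6: { [X → , . a] }  — shift
  I7: { [B → ) ( X .] }  — reduce
  I8: { [X → num . num num] }  — shift
  I9: { [X → num num . num] }  — shift
  I10: { [X → num num num .] }  — reduce
  I11: { [X → , a .] }  — reduce
  I12: { [X → ) , .] }  — reduce
  I13: { [B → ( ) . B], [B → . ( ) B], [B → . ) ( X] }  — shift
  I14: { [B → ( ) B .] }  — reduce

Every state is either a pure shift/goto state or contains exactly one complete item and nothing to shift — no conflicts. The grammar is LR(0).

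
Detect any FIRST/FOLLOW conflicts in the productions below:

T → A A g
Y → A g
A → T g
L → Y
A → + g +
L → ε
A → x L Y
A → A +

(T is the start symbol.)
Yes. L → Y with FOLLOW(L) on { '+', 'x' }

Nullable non-terminals: L.
FIRST sets used below: FIRST(Y) = { '+', 'x' }

L: nullable alternative(s) L → ε; FOLLOW(L) = { '+', 'x' }
  L → Y: FIRST \ {ε} = { '+', 'x' } — overlaps FOLLOW(L) on { '+', 'x' }: CONFLICT
  L → ε: FIRST \ {ε} = { } — this is the only nullable alternative, skip

A, T, Y have no nullable alternative, so no FIRST/FOLLOW check is needed there.

So the grammar has 1 FIRST/FOLLOW conflict (marked CONFLICT above).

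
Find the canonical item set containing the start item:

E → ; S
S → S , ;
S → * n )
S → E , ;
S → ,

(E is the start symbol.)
{ [E → . ; S], [E' → . E] }

First, augment the grammar with E' → E
I₀ = CLOSURE({ [E' → . E] }):
  [E' → . E] has the dot before E: add [E → . ; S]
No further items can be added.

I₀ = { [E → . ; S], [E' → . E] }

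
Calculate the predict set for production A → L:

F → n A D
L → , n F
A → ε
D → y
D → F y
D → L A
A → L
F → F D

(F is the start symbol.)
PREDICT(A → L) = (FIRST(RHS) \ {ε}) ∪ (FOLLOW(A) if ε ∈ FIRST(RHS), i.e. RHS ⇒* ε)
FIRST(L) = { ',' }
FIRST(L) = { ',' }
ε ∉ FIRST(L), so FOLLOW(A) is not added.
PREDICT(A → L) = { ',' }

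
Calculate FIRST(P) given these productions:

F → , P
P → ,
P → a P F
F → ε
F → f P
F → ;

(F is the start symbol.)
{ ',', 'a' }

From P → ,:
  - ',' is a terminal: add ',' and stop
From P → a P F:
  - a is a terminal: add 'a' and stop

Collecting: FIRST(P) = { ',', 'a' }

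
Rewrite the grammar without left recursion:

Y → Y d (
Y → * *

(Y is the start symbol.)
Y → * * Y'
Y' → d ( Y'
Y' → ε

Y is directly left-recursive. The standard transformation for
  A → A α₁ | ... | A α_m | β₁ | ... | β_n
is
  A  → β₁ A' | ... | β_n A'
  A' → α₁ A' | ... | α_m A' | ε

Y → * * becomes Y → * * Y'
Y → Y d ( becomes Y' → d ( Y'
Add Y' → ε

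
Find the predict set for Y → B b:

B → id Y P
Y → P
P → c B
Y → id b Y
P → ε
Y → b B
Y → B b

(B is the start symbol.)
{ 'id' }

PREDICT(Y → B b) = (FIRST(RHS) \ {ε}) ∪ (FOLLOW(Y) if ε ∈ FIRST(RHS), i.e. RHS ⇒* ε)
FIRST(B) = { 'id' }
FIRST(B b) = { 'id' }
ε ∉ FIRST(B b), so FOLLOW(Y) is not added.
PREDICT(Y → B b) = { 'id' }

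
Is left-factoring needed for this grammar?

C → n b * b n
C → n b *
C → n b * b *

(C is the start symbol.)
Left-factoring is needed when two productions for the same non-terminal
share a common prefix on the right-hand side.

Productions for C:
  C → n b * b n
  C → n b *
  C → n b * b *

Found common prefix 'n b *' in productions for C

Answer: Yes, C has productions with common prefix 'n b *'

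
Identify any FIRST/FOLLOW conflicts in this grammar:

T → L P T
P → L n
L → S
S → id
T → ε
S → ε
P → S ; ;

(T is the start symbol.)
A FIRST/FOLLOW conflict occurs when a non-terminal N has a nullable alternative N → β (β ⇒* ε) and another alternative N → α with FIRST(α) ∩ FOLLOW(N) ≠ ∅: on such a lookahead the parser cannot decide between expanding α and letting N vanish via β.

Nullable non-terminals: L, S, T.
FIRST sets used below: FIRST(L) = { 'id', ε }, FIRST(P) = { ';', 'id', 'n' }
L has a nullable alternative but only one production, so nothing to check.

S: nullable alternative(s) S → ε; FOLLOW(S) = { ';', 'id', 'n' }
  S → id: FIRST \ {ε} = { 'id' } — overlaps FOLLOW(S) on { 'id' }: CONFLICT
  S → ε: FIRST \ {ε} = { } — this is the only nullable alternative, skip

T: nullable alternative(s) T → ε; FOLLOW(T) = { $ }
  T → L P T: FIRST \ {ε} = { ';', 'id', 'n' } — disjoint from FOLLOW(T)
  T → ε: FIRST \ {ε} = { } — this is the only nullable alternative, skip

P has no nullable alternative, so no FIRST/FOLLOW check is needed there.

So the grammar has 1 FIRST/FOLLOW conflict (marked CONFLICT above).

Answer: Yes. S → id with FOLLOW(S) on { 'id' }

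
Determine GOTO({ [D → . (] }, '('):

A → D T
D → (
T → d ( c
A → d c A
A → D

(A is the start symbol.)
GOTO(I, '(') = CLOSURE({ [A → αX.β] : [A → α.Xβ] ∈ I, X = '(' })

Items with dot before '(', with the dot advanced:
  [D → . (] → [D → ( .]
Closure adds nothing (no advanced item has the dot before a non-terminal).

GOTO = { [D → ( .] }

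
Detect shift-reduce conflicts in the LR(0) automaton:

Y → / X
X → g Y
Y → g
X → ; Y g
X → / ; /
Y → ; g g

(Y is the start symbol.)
Augment with Y' → Y and build the canonical LR(0) collection (I0 = CLOSURE({[Y' → . Y]}), then GOTO on every symbol after a dot until no new states appear). It has 16 states:
  I0: { [Y → . / X], [Y → . ; g g], [Y → . g], [Y' → . Y] }  — shift
  I1: { [X → . / ; /], [X → . ; Y g], [X → . g Y], [Y → / . X] }  — shift
  I2: { [Y → ; . g g] }  — shift
  I3: { [Y' → Y .] }  — accept
  I4: { [Y → g .] }  — reduce
  I5: { [Y → ; g . g] }  — shift
  I6: { [Y → ; g g .] }  — reduce
  I7: { [X → / . ; /] }  — shift
  I8: { [X → ; . Y g], [Y → . / X], [Y → . ; g g], [Y → . g] }  — shift
  I9: { [Y → / X .] }  — reduce
  I10: { [X → g . Y], [Y → . / X], [Y → . ; g g], [Y → . g] }  — shift
  I11: { [X → g Y .] }  — reduce
  I12: { [X → ; Y . g] }  — shift
  I13: { [X → ; Y g .] }  — reduce
  I14: { [X → / ; . /] }  — shift
  I15: { [X → / ; / .] }  — reduce

No state contains both a complete item and a shift item.

Answer: No shift-reduce conflicts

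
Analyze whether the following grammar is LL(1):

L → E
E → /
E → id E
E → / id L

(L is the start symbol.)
No. Predict set conflict for E: { '/' }

For E:
  PREDICT(E → '/') = { '/' }
  PREDICT(E → id E) = { 'id' }
  PREDICT(E → '/' id L) = { '/' }
L has a single production, so nothing to check there.

Conflict found: Predict set conflict for E: { '/' }
The grammar is NOT LL(1).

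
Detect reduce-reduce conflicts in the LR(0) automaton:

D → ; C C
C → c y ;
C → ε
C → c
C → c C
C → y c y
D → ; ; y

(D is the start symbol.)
A reduce-reduce conflict occurs when an LR(0) state has two complete items [A → α .] and [B → β .] — both call for a reduction, and with no lookahead the parser cannot choose between them.

Augment with D' → D and build the canonical LR(0) collection (I0 = CLOSURE({[D' → . D]}), then GOTO on every symbol after a dot until no new states appear). It has 14 states:
  I0: { [D → . ; ; y], [D → . ; C C], [D' → . D] }  — shift
  I1: { [C → . c C], [C → . c y ;], [C → . c], [C → . y c y], [C → .], [D → ; . ; y], [D → ; . C C] }  — shift, reduce
  I2: { [D' → D .] }  — accept
  I3: { [D → ; ; . y] }  — shift
  I4: { [C → . c C], [C → . c y ;], [C → . c], [C → . y c y], [C → .], [D → ; C . C] }  — shift, reduce
  I5: { [C → . c C], [C → . c y ;], [C → . c], [C → . y c y], [C → .], [C → c . C], [C → c . y ;], [C → c .] }  — shift, 2 reduces
  I6: { [C → y . c y] }  — shift
  I7: { [C → y c . y] }  — shift
  I8: { [C → y c y .] }  — reduce
  I9: { [C → c C .] }  — reduce
  I10: { [C → c y . ;], [C → y . c y] }  — shift
  I11: { [C → c y ; .] }  — reduce
  I12: { [D → ; C C .] }  — reduce
  I13: { [D → ; ; y .] }  — reduce

I5 contains complete items [C → .], [C → c .] — reduce-reduce conflict.

Answer: Yes — I5: [C → .] vs [C → c .]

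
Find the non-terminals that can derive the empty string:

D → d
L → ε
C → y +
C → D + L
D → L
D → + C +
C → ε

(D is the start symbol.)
A non-terminal is nullable if it can derive ε (the empty string): either it has an ε-production, or it has a production whose right-hand side consists entirely of nullable non-terminals.

ε-productions: L → ε, C → ε
So L, C are immediately nullable.
D → L: every symbol on the right is nullable, so D is nullable too.
Every non-terminal is now nullable.
Nullable = { 'C', 'D', 'L' }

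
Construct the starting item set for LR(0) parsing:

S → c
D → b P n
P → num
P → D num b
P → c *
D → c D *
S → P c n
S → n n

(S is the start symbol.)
{ [D → . b P n], [D → . c D *], [P → . D num b], [P → . c *], [P → . num], [S → . P c n], [S → . c], [S → . n n], [S' → . S] }

First, augment the grammar with S' → S
I₀ = CLOSURE({ [S' → . S] }):
  [S' → . S] has the dot before S: add [S → . c], [S → . P c n], [S → . n n]
  [S → . P c n] has the dot before P: add [P → . num], [P → . D num b], [P → . c *]
  [P → . D num b] has the dot before D: add [D → . b P n], [D → . c D *]
No further items can be added.

I₀ = { [D → . b P n], [D → . c D *], [P → . D num b], [P → . c *], [P → . num], [S → . P c n], [S → . c], [S → . n n], [S' → . S] }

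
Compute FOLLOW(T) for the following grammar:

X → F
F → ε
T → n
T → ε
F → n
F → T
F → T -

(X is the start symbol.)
{ $, '-' }

To compute FOLLOW(T), find every occurrence of T on a right-hand side N → α T β: add FIRST(β) \ {ε}, and if β is empty or nullable also add FOLLOW(N). Iterate to a fixed point.

In F → T: T is at the end, add FOLLOW(F)
In F → T -: T is followed by '-', add FIRST('-') \ {ε} = { '-' }

The FOLLOW sets referred to above (computed the same way, to a fixed point):
  FOLLOW(F) = { $ }

Taking the union: FOLLOW(T) = { $, '-' }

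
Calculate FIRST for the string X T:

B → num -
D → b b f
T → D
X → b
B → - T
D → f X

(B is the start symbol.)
FIRST sets of the non-terminals involved (from the grammar, by fixed-point iteration):
  FIRST(X) = { 'b' }

To compute FIRST(X T), process the symbols left to right:
Symbol X is a non-terminal. Add FIRST(X) \ {ε} = { 'b' }
X is not nullable (ε ∉ FIRST(X)), so stop here.
FIRST(X T) = { 'b' }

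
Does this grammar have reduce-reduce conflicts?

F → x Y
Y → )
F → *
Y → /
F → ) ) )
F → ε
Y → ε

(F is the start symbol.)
No reduce-reduce conflicts

A reduce-reduce conflict occurs when an LR(0) state has two complete items [A → α .] and [B → β .] — both call for a reduction, and with no lookahead the parser cannot choose between them.

Augment with F' → F and build the canonical LR(0) collection (I0 = CLOSURE({[F' → . F]}), then GOTO on every symbol after a dot until no new states appear). It has 10 states:
  I0: { [F → . ) ) )], [F → . *], [F → . x Y], [F → .], [F' → . F] }  — shift, reduce
  I1: { [F → ) . ) )] }  — shift
  I2: { [F → * .] }  — reduce
  I3: { [F' → F .] }  — accept
  I4: { [F → x . Y], [Y → . )], [Y → . /], [Y → .] }  — shift, reduce
  I5: { [Y → ) .] }  — reduce
  I6: { [Y → / .] }  — reduce
  I7: { [F → x Y .] }  — reduce
  I8: { [F → ) ) . )] }  — shift
  I9: { [F → ) ) ) .] }  — reduce

No state contains more than one complete item.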